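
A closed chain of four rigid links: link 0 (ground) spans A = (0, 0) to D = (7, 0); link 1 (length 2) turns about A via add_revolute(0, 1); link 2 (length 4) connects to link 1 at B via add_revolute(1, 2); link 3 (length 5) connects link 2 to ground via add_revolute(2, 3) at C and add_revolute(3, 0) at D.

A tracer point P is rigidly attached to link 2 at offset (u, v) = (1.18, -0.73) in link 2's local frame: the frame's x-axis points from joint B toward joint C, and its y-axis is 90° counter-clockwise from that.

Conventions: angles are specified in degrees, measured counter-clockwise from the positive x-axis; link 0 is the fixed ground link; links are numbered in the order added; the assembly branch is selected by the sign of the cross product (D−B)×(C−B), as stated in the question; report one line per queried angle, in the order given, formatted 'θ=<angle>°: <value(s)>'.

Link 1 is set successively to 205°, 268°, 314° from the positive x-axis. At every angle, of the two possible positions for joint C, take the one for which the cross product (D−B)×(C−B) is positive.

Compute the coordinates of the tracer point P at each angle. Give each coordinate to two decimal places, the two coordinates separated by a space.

A=(0,0), D=(7.00,0)
θ=205°: B = A + 2.00·(cos205°, sin205°) = (-1.8126, -0.8452)
θ=205°: |BD| = 8.8531
θ=205°: circle(B,4.00) ∩ circle(D,5.00): a=3.9182, h=0.8047
θ=205°:   candidates: C₊=(2.0109,0.3298) cross=7.124; C₋=(2.1645,-1.2721) cross=-7.124
θ=205°:   branch + wants cross > 0 → take C=(2.0109,0.3298) (cross=7.124)
θ=205°: ex = (C−B)/|BC| = (0.9559,0.2938); ey = (-0.2938,0.9559)
θ=205°: P = B + 1.18·ex + -0.73·ey = (-0.4702,-1.1964)
θ=268°: B = A + 2.00·(cos268°, sin268°) = (-0.0698, -1.9988)
θ=268°: |BD| = 7.3469
θ=268°: circle(B,4.00) ∩ circle(D,5.00): a=3.0610, h=2.5750
θ=268°:   candidates: C₊=(2.1752,1.3118) cross=18.918; C₋=(3.5762,-3.6439) cross=-18.918
θ=268°:   branch + wants cross > 0 → take C=(2.1752,1.3118) (cross=18.918)
θ=268°: ex = (C−B)/|BC| = (0.5612,0.8277); ey = (-0.8277,0.5612)
θ=268°: P = B + 1.18·ex + -0.73·ey = (1.1967,-1.4319)
θ=314°: B = A + 2.00·(cos314°, sin314°) = (1.3893, -1.4387)
θ=314°: |BD| = 5.7922
θ=314°: circle(B,4.00) ∩ circle(D,5.00): a=2.1192, h=3.3925
θ=314°:   candidates: C₊=(2.5995,2.3739) cross=19.650; C₋=(4.2847,-4.1985) cross=-19.650
θ=314°:   branch + wants cross > 0 → take C=(2.5995,2.3739) (cross=19.650)
θ=314°: ex = (C−B)/|BC| = (0.3025,0.9531); ey = (-0.9531,0.3025)
θ=314°: P = B + 1.18·ex + -0.73·ey = (2.4421,-0.5348)

θ=205°: -0.47 -1.20
θ=268°: 1.20 -1.43
θ=314°: 2.44 -0.53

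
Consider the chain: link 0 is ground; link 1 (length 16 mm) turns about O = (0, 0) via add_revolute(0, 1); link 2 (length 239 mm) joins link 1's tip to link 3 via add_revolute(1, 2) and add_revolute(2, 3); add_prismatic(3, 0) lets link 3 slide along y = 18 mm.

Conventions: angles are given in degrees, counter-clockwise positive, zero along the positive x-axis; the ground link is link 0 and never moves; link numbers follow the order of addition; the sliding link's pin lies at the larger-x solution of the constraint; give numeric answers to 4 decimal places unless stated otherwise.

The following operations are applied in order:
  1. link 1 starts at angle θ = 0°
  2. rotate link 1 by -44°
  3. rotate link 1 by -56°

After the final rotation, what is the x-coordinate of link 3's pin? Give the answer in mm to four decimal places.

geometry: r = 16 mm, L = 239 mm, e = 18 mm; θ starts at 0°
rotate link 1 by -44°: θ ← 0° -44° = -44°
rotate link 1 by -56°: θ ← -44° -56° = -100°
crank pin P = (r cos θ, r sin θ) = (-2.778371, -15.756924)
h = r sin θ − e = -15.756924 − 18 = -33.756924
x = r cos θ + √(L² − h²) = -2.778371 + 236.604036 = 233.825666

233.8257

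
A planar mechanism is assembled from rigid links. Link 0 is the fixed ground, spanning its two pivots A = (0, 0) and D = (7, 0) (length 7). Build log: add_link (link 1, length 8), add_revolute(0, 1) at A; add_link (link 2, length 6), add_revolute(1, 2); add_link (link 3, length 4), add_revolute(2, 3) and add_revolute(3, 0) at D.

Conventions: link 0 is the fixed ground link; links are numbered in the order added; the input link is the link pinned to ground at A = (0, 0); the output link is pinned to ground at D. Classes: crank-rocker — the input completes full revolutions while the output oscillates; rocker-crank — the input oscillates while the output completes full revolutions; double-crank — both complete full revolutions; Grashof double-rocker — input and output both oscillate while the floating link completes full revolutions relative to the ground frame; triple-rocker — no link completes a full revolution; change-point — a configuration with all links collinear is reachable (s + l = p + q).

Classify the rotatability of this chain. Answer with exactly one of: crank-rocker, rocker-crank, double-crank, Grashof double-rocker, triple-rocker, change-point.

lengths: ground=7, input=8, coupler=6, output=4
sorted: s=4 (shortest), l=8 (longest), p+q=13
s + l = 12 vs p + q = 13
s + l < p + q (Grashof) with shortest = output link → rocker-crank

rocker-crank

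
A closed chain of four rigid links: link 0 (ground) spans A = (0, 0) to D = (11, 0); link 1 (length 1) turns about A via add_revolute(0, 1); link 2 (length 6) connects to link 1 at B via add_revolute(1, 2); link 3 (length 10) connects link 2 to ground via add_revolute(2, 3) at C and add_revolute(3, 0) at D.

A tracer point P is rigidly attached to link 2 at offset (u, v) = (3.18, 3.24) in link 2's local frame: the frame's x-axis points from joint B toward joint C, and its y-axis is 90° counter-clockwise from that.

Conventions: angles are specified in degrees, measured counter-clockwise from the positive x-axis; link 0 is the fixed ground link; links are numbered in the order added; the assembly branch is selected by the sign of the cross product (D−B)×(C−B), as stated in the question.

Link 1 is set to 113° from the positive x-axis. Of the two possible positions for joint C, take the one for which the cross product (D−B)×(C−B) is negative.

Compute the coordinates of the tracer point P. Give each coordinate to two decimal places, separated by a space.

A=(0,0), D=(11.00,0)
B = A + 1.00·(cos113°, sin113°) = (-0.3907, 0.9205)
|BD| = 11.4279
circle(B,6.00) ∩ circle(D,10.00): a=2.9138, h=5.2450
  candidates: C₊=(2.9360,5.9138) cross=59.939; C₋=(2.0911,-4.5422) cross=-59.939
  branch - wants cross < 0 → take C=(2.0911,-4.5422) (cross=-59.939)
ex = (C−B)/|BC| = (0.4136,-0.9104); ey = (0.9104,0.4136)
P = B + 3.18·ex + 3.24·ey = (3.8745,-0.6345)

3.87 -0.63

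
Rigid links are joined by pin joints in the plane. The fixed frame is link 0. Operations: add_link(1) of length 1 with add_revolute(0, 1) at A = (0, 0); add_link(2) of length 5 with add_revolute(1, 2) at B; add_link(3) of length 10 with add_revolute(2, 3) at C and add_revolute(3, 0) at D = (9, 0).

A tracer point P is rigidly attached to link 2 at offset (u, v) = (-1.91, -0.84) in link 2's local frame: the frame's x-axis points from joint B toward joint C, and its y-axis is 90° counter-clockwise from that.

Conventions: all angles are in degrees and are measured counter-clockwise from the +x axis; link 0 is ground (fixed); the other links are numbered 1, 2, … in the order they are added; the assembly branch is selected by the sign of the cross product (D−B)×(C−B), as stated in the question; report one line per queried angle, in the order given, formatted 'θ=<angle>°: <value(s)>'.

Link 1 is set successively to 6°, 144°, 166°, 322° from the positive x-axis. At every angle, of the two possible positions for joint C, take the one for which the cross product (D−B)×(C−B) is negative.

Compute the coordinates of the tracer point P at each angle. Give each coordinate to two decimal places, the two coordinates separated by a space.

A=(0,0), D=(9.00,0)
θ=6°: B = A + 1.00·(cos6°, sin6°) = (0.9945, 0.1045)
θ=6°: |BD| = 8.0062
θ=6°: circle(B,5.00) ∩ circle(D,10.00): a=-0.6808, h=4.9534
θ=6°:   candidates: C₊=(0.3784,5.0664) cross=39.658; C₋=(0.2491,-4.8396) cross=-39.658
θ=6°:   branch - wants cross < 0 → take C=(0.2491,-4.8396) (cross=-39.658)
θ=6°: ex = (C−B)/|BC| = (-0.1491,-0.9888); ey = (0.9888,-0.1491)
θ=6°: P = B + -1.91·ex + -0.84·ey = (0.4487,2.1184)
θ=144°: B = A + 1.00·(cos144°, sin144°) = (-0.8090, 0.5878)
θ=144°: |BD| = 9.8266
θ=144°: circle(B,5.00) ∩ circle(D,10.00): a=1.0971, h=4.8781
θ=144°:   candidates: C₊=(0.5779,5.3916) cross=47.936; C₋=(-0.0056,-4.3473) cross=-47.936
θ=144°:   branch - wants cross < 0 → take C=(-0.0056,-4.3473) (cross=-47.936)
θ=144°: ex = (C−B)/|BC| = (0.1607,-0.9870); ey = (0.9870,0.1607)
θ=144°: P = B + -1.91·ex + -0.84·ey = (-1.9450,2.3380)
θ=166°: B = A + 1.00·(cos166°, sin166°) = (-0.9703, 0.2419)
θ=166°: |BD| = 9.9732
θ=166°: circle(B,5.00) ∩ circle(D,10.00): a=1.2265, h=4.8472
θ=166°:   candidates: C₊=(0.3735,5.0580) cross=48.342; C₋=(0.1383,-4.6336) cross=-48.342
θ=166°:   branch - wants cross < 0 → take C=(0.1383,-4.6336) (cross=-48.342)
θ=166°: ex = (C−B)/|BC| = (0.2217,-0.9751); ey = (0.9751,0.2217)
θ=166°: P = B + -1.91·ex + -0.84·ey = (-2.2129,1.9181)
θ=322°: B = A + 1.00·(cos322°, sin322°) = (0.7880, -0.6157)
θ=322°: |BD| = 8.2350
θ=322°: circle(B,5.00) ∩ circle(D,10.00): a=-0.4362, h=4.9809
θ=322°:   candidates: C₊=(-0.0193,4.3187) cross=41.018; C₋=(0.7254,-5.6153) cross=-41.018
θ=322°:   branch - wants cross < 0 → take C=(0.7254,-5.6153) (cross=-41.018)
θ=322°: ex = (C−B)/|BC| = (-0.0125,-0.9999); ey = (0.9999,-0.0125)
θ=322°: P = B + -1.91·ex + -0.84·ey = (-0.0280,1.3047)

θ=6°: 0.45 2.12
θ=144°: -1.94 2.34
θ=166°: -2.21 1.92
θ=322°: -0.03 1.30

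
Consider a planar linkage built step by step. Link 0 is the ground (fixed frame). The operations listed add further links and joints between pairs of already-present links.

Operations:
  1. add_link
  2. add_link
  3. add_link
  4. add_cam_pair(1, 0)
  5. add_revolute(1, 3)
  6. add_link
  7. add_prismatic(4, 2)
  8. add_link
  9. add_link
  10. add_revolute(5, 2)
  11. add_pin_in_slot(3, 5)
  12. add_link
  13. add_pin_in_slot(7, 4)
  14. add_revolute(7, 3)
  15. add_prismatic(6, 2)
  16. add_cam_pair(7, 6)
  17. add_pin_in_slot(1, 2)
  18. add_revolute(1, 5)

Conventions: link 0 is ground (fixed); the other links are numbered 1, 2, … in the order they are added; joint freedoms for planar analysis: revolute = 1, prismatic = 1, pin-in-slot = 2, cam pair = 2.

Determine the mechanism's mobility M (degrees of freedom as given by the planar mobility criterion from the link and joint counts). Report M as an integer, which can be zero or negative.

ground; <1,0,0>
#1 <2,0,0>
#2 <3,0,0>
#3 <4,0,0>
C:1↔0 J2 <4,0,1>
R:1↔3 J1 <4,1,1>
#4 <5,1,1>
P:4↔2 J1 <5,2,1>
#5 <6,2,1>
#6 <7,2,1>
R:5↔2 J1 <7,3,1>
PS:3↔5 J2 <7,3,2>
#7 <8,3,2>
PS:7↔4 J2 <8,3,3>
R:7↔3 J1 <8,4,3>
P:6↔2 J1 <8,5,3>
C:7↔6 J2 <8,5,4>
PS:1↔2 J2 <8,5,5>
R:1↔5 J1 <8,6,5>
3×7 − 2×6 − 1×5 = 4

M = 4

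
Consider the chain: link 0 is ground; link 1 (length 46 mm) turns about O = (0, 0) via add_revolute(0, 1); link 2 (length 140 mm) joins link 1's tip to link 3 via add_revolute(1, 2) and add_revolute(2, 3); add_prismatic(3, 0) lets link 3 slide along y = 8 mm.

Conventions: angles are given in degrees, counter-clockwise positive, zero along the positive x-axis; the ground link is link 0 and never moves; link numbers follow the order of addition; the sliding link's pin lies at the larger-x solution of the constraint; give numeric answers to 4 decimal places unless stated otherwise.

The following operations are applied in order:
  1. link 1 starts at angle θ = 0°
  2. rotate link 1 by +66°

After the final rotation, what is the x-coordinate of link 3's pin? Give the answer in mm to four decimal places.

geometry: r = 46 mm, L = 140 mm, e = 8 mm; θ starts at 0°
rotate link 1 by +66°: θ ← 0° +66° = 66°
crank pin P = (r cos θ, r sin θ) = (18.709886, 42.023091)
h = r sin θ − e = 42.023091 − 8 = 34.023091
x = r cos θ + √(L² − h²) = 18.709886 + 135.802906 = 154.512792

154.5128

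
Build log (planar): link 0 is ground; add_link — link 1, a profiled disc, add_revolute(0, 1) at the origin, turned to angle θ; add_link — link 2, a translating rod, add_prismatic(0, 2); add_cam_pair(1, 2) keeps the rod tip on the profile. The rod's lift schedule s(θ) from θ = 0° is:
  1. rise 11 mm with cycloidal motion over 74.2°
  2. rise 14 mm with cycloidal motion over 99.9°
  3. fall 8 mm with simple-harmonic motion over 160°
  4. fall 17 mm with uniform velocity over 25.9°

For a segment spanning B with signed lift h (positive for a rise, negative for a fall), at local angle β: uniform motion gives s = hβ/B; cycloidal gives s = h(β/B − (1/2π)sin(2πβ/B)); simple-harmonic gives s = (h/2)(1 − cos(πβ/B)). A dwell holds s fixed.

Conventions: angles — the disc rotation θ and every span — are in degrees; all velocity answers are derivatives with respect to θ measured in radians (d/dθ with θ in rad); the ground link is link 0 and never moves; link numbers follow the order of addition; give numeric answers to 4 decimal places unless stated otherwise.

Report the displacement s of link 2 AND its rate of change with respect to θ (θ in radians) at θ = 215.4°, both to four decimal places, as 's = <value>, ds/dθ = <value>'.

seg 1 [0°–74.2°] cycloidal, h=11: full span → s += 11 → s = 11.0000
seg 2 [74.2°–174.1°] cycloidal, h=14: full span → s += 14 → s = 25.0000
seg 3 [174.1°–334.1°] simple-harmonic, h=-8: θ=215.4° here. β=41.3, B=160. -8/2·(1 − cos(π·0.2581)) = -1.2447 → s = 23.7553
velocity in seg [174.1°–334.1°] (simple-harmonic), θ in radians: β = 41.3° = 0.7208 rad, B = 160° = 2.7925 rad; ds/dθ = (πh/(2B)) sin(πβ/B) = (π·(-8)/(2·2.7925)) sin(π·0.2581) = -3.262157 mm/rad

s = 23.7553, ds/dθ = -3.2622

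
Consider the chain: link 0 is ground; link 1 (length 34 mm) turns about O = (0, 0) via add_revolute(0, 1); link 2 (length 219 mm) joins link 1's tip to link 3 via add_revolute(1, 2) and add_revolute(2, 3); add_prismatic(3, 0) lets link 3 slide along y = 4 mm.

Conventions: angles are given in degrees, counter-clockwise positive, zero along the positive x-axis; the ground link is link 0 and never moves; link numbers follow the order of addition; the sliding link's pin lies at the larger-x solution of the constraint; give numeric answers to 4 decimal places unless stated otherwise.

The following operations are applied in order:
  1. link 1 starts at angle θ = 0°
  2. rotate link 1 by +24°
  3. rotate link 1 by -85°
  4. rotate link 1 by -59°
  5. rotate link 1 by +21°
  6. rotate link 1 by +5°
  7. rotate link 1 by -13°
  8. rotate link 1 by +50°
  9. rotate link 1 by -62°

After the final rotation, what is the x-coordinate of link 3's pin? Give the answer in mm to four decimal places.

geometry: r = 34 mm, L = 219 mm, e = 4 mm; θ starts at 0°
rotate link 1 by +24°: θ ← 0° +24° = 24°
rotate link 1 by -85°: θ ← 24° -85° = -61°
rotate link 1 by -59°: θ ← -61° -59° = -120°
rotate link 1 by +21°: θ ← -120° +21° = -99°
rotate link 1 by +5°: θ ← -99° +5° = -94°
rotate link 1 by -13°: θ ← -94° -13° = -107°
rotate link 1 by +50°: θ ← -107° +50° = -57°
rotate link 1 by -62°: θ ← -57° -62° = -119°
crank pin P = (r cos θ, r sin θ) = (-16.483527, -29.737070)
h = r sin θ − e = -29.737070 − 4 = -33.737070
x = r cos θ + √(L² − h²) = -16.483527 + 216.385790 = 199.902263

199.9023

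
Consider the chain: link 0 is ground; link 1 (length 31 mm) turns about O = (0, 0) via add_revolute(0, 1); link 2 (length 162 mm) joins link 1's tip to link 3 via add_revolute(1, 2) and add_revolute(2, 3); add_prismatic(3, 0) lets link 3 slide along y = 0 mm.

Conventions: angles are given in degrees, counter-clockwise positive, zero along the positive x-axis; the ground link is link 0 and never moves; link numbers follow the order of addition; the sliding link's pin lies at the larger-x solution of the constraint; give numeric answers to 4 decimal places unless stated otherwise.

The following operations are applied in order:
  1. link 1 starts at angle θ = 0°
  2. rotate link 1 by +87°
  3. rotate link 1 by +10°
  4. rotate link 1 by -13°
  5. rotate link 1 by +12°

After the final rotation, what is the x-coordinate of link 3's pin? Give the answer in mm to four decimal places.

geometry: r = 31 mm, L = 162 mm, e = 0 mm; θ starts at 0°
rotate link 1 by +87°: θ ← 0° +87° = 87°
rotate link 1 by +10°: θ ← 87° +10° = 97°
rotate link 1 by -13°: θ ← 97° -13° = 84°
rotate link 1 by +12°: θ ← 84° +12° = 96°
crank pin P = (r cos θ, r sin θ) = (-3.240382, 30.830179)
h = r sin θ − e = 30.830179 − 0 = 30.830179
x = r cos θ + √(L² − h²) = -3.240382 + 159.039304 = 155.798921

155.7989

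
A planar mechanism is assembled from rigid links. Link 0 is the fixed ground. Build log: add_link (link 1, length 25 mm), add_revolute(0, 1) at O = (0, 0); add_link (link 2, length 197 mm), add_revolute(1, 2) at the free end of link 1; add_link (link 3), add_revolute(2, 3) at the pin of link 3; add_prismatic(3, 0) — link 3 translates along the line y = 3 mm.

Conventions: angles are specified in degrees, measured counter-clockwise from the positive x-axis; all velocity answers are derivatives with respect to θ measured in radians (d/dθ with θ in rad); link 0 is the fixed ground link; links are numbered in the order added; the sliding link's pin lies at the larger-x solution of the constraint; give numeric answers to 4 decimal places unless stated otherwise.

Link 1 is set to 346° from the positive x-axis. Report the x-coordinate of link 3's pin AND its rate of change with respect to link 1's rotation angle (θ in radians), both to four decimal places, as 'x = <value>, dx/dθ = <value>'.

geometry: r = 25 mm, L = 197 mm, e = 3 mm
crank pin P = (r cos θ, r sin θ) = (24.257393, -6.048047)
h = r sin θ − e = -6.048047 − 3 = -9.048047
x = r cos θ + √(L² − h²) = 24.257393 + 196.792106 = 221.049499
dx/dθ = −r sin θ − h·r cos θ/√(L² − h²) (θ in radians; h = -9.048047) = 7.163346

x = 221.0495, dx/dθ = 7.1633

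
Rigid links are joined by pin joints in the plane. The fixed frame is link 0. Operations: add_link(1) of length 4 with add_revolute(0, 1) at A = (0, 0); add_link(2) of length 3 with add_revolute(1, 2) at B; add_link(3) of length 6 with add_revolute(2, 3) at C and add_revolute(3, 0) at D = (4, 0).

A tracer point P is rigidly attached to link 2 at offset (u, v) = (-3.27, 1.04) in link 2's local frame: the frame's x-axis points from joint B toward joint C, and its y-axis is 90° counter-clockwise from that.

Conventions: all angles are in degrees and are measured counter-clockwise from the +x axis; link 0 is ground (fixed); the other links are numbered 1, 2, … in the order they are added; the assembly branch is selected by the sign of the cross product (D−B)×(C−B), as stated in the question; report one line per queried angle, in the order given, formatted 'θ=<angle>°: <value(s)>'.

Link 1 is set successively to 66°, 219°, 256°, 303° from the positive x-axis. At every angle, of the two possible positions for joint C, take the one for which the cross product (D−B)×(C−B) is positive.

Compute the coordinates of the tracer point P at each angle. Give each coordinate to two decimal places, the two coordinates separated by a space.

A=(0,0), D=(4.00,0)
θ=66°: B = A + 4.00·(cos66°, sin66°) = (1.6269, 3.6542)
θ=66°: |BD| = 4.3571
θ=66°: circle(B,3.00) ∩ circle(D,6.00): a=-0.9198, h=2.8555
θ=66°:   candidates: C₊=(3.5208,5.9808) cross=12.442; C₋=(-1.2689,2.8704) cross=-12.442
θ=66°:   branch + wants cross > 0 → take C=(3.5208,5.9808) (cross=12.442)
θ=66°: ex = (C−B)/|BC| = (0.6313,0.7756); ey = (-0.7756,0.6313)
θ=66°: P = B + -3.27·ex + 1.04·ey = (-1.2439,1.7747)
θ=219°: B = A + 4.00·(cos219°, sin219°) = (-3.1086, -2.5173)
θ=219°: |BD| = 7.5411
θ=219°: circle(B,3.00) ∩ circle(D,6.00): a=1.9804, h=2.2535
θ=219°:   candidates: C₊=(-1.9940,0.2680) cross=16.994; C₋=(-0.4896,-3.9804) cross=-16.994
θ=219°:   branch + wants cross > 0 → take C=(-1.9940,0.2680) (cross=16.994)
θ=219°: ex = (C−B)/|BC| = (0.3715,0.9284); ey = (-0.9284,0.3715)
θ=219°: P = B + -3.27·ex + 1.04·ey = (-5.2890,-5.1668)
θ=256°: B = A + 4.00·(cos256°, sin256°) = (-0.9677, -3.8812)
θ=256°: |BD| = 6.3041
θ=256°: circle(B,3.00) ∩ circle(D,6.00): a=1.0106, h=2.8247
θ=256°:   candidates: C₊=(-1.9104,-1.0331) cross=17.807; C₋=(1.5677,-5.4849) cross=-17.807
θ=256°:   branch + wants cross > 0 → take C=(-1.9104,-1.0331) (cross=17.807)
θ=256°: ex = (C−B)/|BC| = (-0.3142,0.9493); ey = (-0.9493,-0.3142)
θ=256°: P = B + -3.27·ex + 1.04·ey = (-0.9275,-7.3123)
θ=303°: B = A + 4.00·(cos303°, sin303°) = (2.1786, -3.3547)
θ=303°: |BD| = 3.8173
θ=303°: circle(B,3.00) ∩ circle(D,6.00): a=-1.6279, h=2.5199
θ=303°:   candidates: C₊=(-0.8127,-3.5829) cross=9.619; C₋=(3.6163,-5.9877) cross=-9.619
θ=303°:   branch + wants cross > 0 → take C=(-0.8127,-3.5829) (cross=9.619)
θ=303°: ex = (C−B)/|BC| = (-0.9971,-0.0761); ey = (0.0761,-0.9971)
θ=303°: P = B + -3.27·ex + 1.04·ey = (5.5182,-4.1429)

θ=66°: -1.24 1.77
θ=219°: -5.29 -5.17
θ=256°: -0.93 -7.31
θ=303°: 5.52 -4.14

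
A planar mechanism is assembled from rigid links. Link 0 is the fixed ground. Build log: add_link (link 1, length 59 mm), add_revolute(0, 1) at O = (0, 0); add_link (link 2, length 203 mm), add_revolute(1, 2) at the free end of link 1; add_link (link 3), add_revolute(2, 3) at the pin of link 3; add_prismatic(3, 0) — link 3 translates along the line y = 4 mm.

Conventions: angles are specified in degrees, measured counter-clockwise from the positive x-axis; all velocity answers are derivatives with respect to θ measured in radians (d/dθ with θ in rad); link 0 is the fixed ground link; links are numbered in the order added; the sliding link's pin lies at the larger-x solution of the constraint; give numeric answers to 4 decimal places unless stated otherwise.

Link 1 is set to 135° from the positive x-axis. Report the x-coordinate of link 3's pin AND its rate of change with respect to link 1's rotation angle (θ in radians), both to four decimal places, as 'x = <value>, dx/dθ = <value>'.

geometry: r = 59 mm, L = 203 mm, e = 4 mm
crank pin P = (r cos θ, r sin θ) = (-41.719300, 41.719300)
h = r sin θ − e = 41.719300 − 4 = 37.719300
x = r cos θ + √(L² − h²) = -41.719300 + 199.464920 = 157.745620
dx/dθ = −r sin θ − h·r cos θ/√(L² − h²) (θ in radians; h = 37.719300) = -33.830079

x = 157.7456, dx/dθ = -33.8301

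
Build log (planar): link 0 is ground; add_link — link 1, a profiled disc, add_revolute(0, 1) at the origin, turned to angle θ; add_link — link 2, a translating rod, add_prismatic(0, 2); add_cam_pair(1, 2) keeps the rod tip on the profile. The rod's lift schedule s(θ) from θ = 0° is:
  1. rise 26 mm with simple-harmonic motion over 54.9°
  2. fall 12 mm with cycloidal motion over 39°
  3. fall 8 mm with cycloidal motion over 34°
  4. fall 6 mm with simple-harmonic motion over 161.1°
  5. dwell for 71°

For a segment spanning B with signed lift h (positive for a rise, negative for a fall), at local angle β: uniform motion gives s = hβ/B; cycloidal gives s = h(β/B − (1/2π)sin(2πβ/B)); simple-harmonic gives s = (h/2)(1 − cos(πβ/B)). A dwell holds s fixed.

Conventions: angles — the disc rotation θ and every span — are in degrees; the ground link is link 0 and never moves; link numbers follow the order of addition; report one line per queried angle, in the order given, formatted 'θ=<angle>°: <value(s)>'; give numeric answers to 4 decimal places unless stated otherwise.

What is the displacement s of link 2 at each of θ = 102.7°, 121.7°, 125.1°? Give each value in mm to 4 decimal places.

seg 1 [0°–54.9°] simple-harmonic, h=26: full span → s += 26 → s = 26.0000
seg 2 [54.9°–93.9°] cycloidal, h=-12: full span → s += -12 → s = 14.0000
seg 3 [93.9°–127.9°] cycloidal, h=-8: θ=102.7° here. β=8.8, B=34. -8·(0.2588 − sin(2π·0.2588)/(2π)) = -0.7993 → s = 13.2007
seg 3 [93.9°–127.9°] cycloidal, h=-8: θ=121.7° here. β=27.8, B=34. -8·(0.8176 − sin(2π·0.8176)/(2π)) = -7.7011 → s = 6.2989
seg 3 [93.9°–127.9°] cycloidal, h=-8: θ=125.1° here. β=31.2, B=34. -8·(0.9176 − sin(2π·0.9176)/(2π)) = -7.9710 → s = 6.0290

θ=102.7°: 13.2007
θ=121.7°: 6.2989
θ=125.1°: 6.0290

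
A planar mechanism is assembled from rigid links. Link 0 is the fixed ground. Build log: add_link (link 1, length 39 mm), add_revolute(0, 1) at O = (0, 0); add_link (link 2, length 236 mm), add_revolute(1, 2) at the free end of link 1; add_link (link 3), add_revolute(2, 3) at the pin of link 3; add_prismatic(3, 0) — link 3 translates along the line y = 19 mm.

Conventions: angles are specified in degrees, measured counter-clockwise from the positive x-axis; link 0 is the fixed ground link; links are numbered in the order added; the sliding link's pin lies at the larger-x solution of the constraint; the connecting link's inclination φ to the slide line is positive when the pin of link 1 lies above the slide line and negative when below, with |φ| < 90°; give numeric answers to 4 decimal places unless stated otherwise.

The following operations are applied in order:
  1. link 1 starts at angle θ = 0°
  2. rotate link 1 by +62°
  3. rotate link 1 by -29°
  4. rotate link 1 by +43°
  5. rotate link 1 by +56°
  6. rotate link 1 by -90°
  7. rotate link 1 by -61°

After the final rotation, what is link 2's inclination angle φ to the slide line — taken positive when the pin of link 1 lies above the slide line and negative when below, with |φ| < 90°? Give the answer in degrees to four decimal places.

geometry: r = 39 mm, L = 236 mm, e = 19 mm; θ starts at 0°
rotate link 1 by +62°: θ ← 0° +62° = 62°
rotate link 1 by -29°: θ ← 62° -29° = 33°
rotate link 1 by +43°: θ ← 33° +43° = 76°
rotate link 1 by +56°: θ ← 76° +56° = 132°
rotate link 1 by -90°: θ ← 132° -90° = 42°
rotate link 1 by -61°: θ ← 42° -61° = -19°
h = r sin θ − e = -12.697158 − 19 = -31.697158
sin φ = h / L = -31.697158 / 236 = -0.13430999
φ = arcsin(-0.13430999) = -7.718722°

-7.7187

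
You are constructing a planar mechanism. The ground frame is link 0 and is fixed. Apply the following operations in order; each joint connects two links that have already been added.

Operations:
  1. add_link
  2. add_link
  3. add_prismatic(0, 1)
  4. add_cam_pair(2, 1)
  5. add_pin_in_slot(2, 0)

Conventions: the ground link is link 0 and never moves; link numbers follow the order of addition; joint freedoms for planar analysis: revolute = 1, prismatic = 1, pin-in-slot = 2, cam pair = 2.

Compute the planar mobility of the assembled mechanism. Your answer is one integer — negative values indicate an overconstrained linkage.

L=1 J1=0 J2=0
add link → L=2 J1=0 J2=0
add link → L=3 J1=0 J2=0
P@0,1 dof=1 J1 → L=3 J1=1 J2=0
C@2,1 dof=2 J2 → L=3 J1=1 J2=1
PS@2,0 dof=2 J2 → L=3 J1=1 J2=2
M=3(L−1)−2J1−J2=3·2−2·1−2=2

M = 2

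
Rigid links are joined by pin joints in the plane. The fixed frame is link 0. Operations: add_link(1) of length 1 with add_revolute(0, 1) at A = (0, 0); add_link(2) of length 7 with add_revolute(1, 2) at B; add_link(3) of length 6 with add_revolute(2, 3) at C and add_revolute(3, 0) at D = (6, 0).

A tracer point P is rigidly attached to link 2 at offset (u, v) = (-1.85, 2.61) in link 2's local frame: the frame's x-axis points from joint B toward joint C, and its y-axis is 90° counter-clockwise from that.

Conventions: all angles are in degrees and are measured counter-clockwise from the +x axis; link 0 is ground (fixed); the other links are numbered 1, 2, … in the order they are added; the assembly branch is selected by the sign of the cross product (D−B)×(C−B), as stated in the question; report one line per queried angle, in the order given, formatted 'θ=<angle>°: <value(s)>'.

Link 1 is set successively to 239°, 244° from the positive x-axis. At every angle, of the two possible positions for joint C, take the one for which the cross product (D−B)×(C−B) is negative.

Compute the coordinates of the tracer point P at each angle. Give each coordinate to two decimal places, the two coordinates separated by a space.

A=(0,0), D=(6.00,0)
θ=239°: B = A + 1.00·(cos239°, sin239°) = (-0.5150, -0.8572)
θ=239°: |BD| = 6.5712
θ=239°: circle(B,7.00) ∩ circle(D,6.00): a=4.2748, h=5.5431
θ=239°:   candidates: C₊=(3.0001,5.1962) cross=36.425; C₋=(4.4463,-5.7953) cross=-36.425
θ=239°:   branch - wants cross < 0 → take C=(4.4463,-5.7953) (cross=-36.425)
θ=239°: ex = (C−B)/|BC| = (0.7088,-0.7055); ey = (0.7055,0.7088)
θ=239°: P = B + -1.85·ex + 2.61·ey = (0.0150,2.2978)
θ=244°: B = A + 1.00·(cos244°, sin244°) = (-0.4384, -0.8988)
θ=244°: |BD| = 6.5008
θ=244°: circle(B,7.00) ∩ circle(D,6.00): a=4.2503, h=5.5619
θ=244°:   candidates: C₊=(3.0021,5.1974) cross=36.157; C₋=(4.5401,-5.8197) cross=-36.157
θ=244°:   branch - wants cross < 0 → take C=(4.5401,-5.8197) (cross=-36.157)
θ=244°: ex = (C−B)/|BC| = (0.7112,-0.7030); ey = (0.7030,0.7112)
θ=244°: P = B + -1.85·ex + 2.61·ey = (0.0807,2.2580)

θ=239°: 0.01 2.30
θ=244°: 0.08 2.26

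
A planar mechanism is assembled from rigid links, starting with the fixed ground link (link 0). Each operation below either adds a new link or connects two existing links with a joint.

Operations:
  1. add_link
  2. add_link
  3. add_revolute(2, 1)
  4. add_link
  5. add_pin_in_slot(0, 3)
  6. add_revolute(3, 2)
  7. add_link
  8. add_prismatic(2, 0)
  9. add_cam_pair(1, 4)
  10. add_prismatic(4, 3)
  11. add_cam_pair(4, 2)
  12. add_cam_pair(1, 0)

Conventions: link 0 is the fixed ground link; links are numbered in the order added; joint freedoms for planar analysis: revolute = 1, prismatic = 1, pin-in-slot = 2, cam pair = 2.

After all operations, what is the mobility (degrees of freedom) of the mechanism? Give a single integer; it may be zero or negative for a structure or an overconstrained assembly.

ground; <1,0,0>
#1 <2,0,0>
#2 <3,0,0>
R:2↔1 J1 <3,1,0>
#3 <4,1,0>
PS:0↔3 J2 <4,1,1>
R:3↔2 J1 <4,2,1>
#4 <5,2,1>
P:2↔0 J1 <5,3,1>
C:1↔4 J2 <5,3,2>
P:4↔3 J1 <5,4,2>
C:4↔2 J2 <5,4,3>
C:1↔0 J2 <5,4,4>
3×4 − 2×4 − 1×4 = 0

M = 0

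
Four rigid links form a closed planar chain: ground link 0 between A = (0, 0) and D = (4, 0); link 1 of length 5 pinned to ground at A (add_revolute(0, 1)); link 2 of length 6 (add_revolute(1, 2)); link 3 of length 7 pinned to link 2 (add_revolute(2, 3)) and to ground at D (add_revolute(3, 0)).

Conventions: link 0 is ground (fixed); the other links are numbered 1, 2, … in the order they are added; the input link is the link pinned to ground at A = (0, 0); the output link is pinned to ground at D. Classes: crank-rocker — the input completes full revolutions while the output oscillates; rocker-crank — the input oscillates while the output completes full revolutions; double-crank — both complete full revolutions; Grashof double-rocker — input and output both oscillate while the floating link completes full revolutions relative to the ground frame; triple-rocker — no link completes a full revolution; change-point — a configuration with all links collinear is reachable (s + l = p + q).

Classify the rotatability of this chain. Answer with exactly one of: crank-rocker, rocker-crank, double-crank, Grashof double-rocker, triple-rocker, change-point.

lengths: ground=4, input=5, coupler=6, output=7
sorted: s=4 (shortest), l=7 (longest), p+q=11
s + l = 11 vs p + q = 11
s + l = p + q → change-point (collinear configuration reachable)

change-point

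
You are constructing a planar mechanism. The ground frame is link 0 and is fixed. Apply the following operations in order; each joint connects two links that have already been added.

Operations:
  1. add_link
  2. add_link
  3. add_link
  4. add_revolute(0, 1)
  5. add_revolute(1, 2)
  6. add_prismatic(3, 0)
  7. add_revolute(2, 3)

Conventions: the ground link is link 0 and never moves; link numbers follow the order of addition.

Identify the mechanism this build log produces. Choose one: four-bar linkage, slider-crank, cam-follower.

links: 4 (incl. ground); joints: 3 revolute, 1 prismatic, 0 higher (cam) pair, forming one closed loop
4 links, 3 revolutes + 1 prismatic in one loop → slider-crank

slider-crank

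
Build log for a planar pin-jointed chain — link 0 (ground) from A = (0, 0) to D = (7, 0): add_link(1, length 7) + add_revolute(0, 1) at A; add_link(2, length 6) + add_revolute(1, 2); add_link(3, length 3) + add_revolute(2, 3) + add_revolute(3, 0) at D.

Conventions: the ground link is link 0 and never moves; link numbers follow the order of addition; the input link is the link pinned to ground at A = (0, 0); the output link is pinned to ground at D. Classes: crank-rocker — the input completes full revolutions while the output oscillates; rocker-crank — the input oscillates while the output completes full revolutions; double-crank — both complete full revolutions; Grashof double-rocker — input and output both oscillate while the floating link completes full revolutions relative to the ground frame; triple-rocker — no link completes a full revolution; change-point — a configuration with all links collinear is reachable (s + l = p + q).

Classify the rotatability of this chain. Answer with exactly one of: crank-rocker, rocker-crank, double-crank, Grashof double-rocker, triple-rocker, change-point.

lengths: ground=7, input=7, coupler=6, output=3
sorted: s=3 (shortest), l=7 (longest), p+q=13
s + l = 10 vs p + q = 13
s + l < p + q (Grashof) with shortest = output link → rocker-crank

rocker-crank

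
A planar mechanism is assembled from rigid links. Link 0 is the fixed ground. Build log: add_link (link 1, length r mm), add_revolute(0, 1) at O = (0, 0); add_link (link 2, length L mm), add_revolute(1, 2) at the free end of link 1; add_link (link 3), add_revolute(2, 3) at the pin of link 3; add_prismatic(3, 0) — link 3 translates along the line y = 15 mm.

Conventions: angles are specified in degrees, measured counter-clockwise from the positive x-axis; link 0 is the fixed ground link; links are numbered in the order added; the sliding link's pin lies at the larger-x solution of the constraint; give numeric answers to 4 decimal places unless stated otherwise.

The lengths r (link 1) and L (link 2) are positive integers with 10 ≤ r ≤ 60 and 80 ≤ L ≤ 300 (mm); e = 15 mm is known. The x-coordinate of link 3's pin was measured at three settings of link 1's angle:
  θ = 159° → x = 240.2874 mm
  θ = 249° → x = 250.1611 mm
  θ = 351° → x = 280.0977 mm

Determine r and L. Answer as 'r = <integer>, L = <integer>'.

constraint per measurement: (x − r cos θ)² + (r sin θ − e)² = L²
subtracting the θ₁ and θ₂ equations cancels the r² and L² terms:
r = (x₁² − x₂²) / (2[(x₁cos θ₁ + e sin θ₁) − (x₂cos θ₂ + e sin θ₂)]) = 21.0000 → r = 21
L² = (x₁ − r cos θ₁)² + (r sin θ₁ − e)² = 67600.0226 → L = 260.0000 → L = 260
check at θ₃=351°: x = 280.0977 (printed 280.0977) ✓

r = 21, L = 260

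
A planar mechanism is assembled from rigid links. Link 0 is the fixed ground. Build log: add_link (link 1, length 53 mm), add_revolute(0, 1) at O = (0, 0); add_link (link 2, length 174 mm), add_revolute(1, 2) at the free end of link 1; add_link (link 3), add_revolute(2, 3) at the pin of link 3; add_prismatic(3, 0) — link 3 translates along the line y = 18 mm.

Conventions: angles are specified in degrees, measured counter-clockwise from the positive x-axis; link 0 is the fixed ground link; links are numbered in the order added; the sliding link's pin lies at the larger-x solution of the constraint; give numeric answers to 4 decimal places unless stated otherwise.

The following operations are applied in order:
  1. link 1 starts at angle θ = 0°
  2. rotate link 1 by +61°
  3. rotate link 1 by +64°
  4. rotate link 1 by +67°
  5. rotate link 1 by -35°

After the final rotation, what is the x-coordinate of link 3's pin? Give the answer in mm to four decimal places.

geometry: r = 53 mm, L = 174 mm, e = 18 mm; θ starts at 0°
rotate link 1 by +61°: θ ← 0° +61° = 61°
rotate link 1 by +64°: θ ← 61° +64° = 125°
rotate link 1 by +67°: θ ← 125° +67° = 192°
rotate link 1 by -35°: θ ← 192° -35° = 157°
crank pin P = (r cos θ, r sin θ) = (-48.786757, 20.708750)
h = r sin θ − e = 20.708750 − 18 = 2.708750
x = r cos θ + √(L² − h²) = -48.786757 + 173.978914 = 125.192157

125.1922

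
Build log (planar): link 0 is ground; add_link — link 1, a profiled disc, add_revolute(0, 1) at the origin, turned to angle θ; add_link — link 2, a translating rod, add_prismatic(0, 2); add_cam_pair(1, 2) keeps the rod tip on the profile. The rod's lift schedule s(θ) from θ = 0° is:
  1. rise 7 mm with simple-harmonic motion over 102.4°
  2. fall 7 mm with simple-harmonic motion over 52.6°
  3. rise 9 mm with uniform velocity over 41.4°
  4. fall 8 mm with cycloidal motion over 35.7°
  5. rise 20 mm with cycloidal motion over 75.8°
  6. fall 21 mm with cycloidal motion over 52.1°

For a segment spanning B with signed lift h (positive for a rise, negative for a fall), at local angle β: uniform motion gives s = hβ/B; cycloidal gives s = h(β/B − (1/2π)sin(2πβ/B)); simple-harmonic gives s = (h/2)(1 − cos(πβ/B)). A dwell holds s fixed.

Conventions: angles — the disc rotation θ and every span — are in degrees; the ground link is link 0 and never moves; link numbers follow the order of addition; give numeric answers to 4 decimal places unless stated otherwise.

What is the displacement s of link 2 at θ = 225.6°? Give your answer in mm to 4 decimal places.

seg 1 [0°–102.4°] simple-harmonic, h=7: full span → s += 7 → s = 7.0000
seg 2 [102.4°–155°] simple-harmonic, h=-7: full span → s += -7 → s = 0.0000
seg 3 [155°–196.4°] uniform, h=9: full span → s += 9 → s = 9.0000
seg 4 [196.4°–232.1°] cycloidal, h=-8: θ=225.6° here. β=29.2, B=35.7. -8·(0.8179 − sin(2π·0.8179)/(2π)) = -7.7024 → s = 1.2976

1.2976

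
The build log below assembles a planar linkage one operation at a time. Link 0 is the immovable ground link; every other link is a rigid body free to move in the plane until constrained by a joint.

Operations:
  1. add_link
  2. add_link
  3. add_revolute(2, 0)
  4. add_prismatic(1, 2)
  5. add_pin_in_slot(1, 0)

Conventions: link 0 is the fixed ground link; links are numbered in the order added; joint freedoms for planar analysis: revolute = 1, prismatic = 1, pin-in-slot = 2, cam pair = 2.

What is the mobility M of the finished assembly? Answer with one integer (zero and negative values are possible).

ground; <1,0,0>
#1 <2,0,0>
#2 <3,0,0>
R:2↔0 J1 <3,1,0>
P:1↔2 J1 <3,2,0>
PS:1↔0 J2 <3,2,1>
3×2 − 2×2 − 1×1 = 1

M = 1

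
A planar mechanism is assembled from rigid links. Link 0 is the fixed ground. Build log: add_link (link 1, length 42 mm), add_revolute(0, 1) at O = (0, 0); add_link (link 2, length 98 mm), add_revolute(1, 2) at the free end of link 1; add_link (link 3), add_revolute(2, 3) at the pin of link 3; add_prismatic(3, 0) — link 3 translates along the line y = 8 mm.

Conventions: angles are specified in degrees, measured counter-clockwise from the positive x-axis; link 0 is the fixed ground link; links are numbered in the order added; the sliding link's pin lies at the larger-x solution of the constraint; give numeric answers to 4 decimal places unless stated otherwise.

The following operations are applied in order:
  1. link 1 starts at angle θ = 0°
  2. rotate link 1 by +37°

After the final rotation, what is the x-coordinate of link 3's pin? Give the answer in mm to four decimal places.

geometry: r = 42 mm, L = 98 mm, e = 8 mm; θ starts at 0°
rotate link 1 by +37°: θ ← 0° +37° = 37°
crank pin P = (r cos θ, r sin θ) = (33.542691, 25.276231)
h = r sin θ − e = 25.276231 − 8 = 17.276231
x = r cos θ + √(L² − h²) = 33.542691 + 96.465185 = 130.007876

130.0079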